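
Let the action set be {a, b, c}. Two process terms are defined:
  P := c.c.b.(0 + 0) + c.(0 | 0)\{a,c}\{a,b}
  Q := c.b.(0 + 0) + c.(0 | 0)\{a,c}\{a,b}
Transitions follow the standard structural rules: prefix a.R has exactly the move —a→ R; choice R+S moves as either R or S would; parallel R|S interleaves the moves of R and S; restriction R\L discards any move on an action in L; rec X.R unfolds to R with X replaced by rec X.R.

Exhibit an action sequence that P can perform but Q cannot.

P's transition system — 5 states:
  u0 = c.c.b.(0 + 0) + c.(0 | 0)\{a,c}\{a,b} → —c→ u1, —c→ u2
  u1 = (0 | 0)\{a,c}\{a,b} → ·
  u2 = c.b.(0 + 0) → —c→ u3
  u3 = b.(0 + 0) → —b→ u4
  u4 = 0 + 0 → ·
Q's transition system — 4 states:
  v0 = c.b.(0 + 0) + c.(0 | 0)\{a,c}\{a,b} → —c→ v1, —c→ v2
  v1 = (0 | 0)\{a,c}\{a,b} → ·
  v2 = b.(0 + 0) → —b→ v3
  v3 = 0 + 0 → ·
Run σ = ⟨cc⟩ on P: start {u0}
  step 1 (c): {u1, u2}
  step 2 (c): {u3}
  P completes σ.
Run σ = ⟨cc⟩ on Q: start {v0}
  step 1 (c): {v1, v2}
  step 2 (c): ∅  — Q cannot continue

cc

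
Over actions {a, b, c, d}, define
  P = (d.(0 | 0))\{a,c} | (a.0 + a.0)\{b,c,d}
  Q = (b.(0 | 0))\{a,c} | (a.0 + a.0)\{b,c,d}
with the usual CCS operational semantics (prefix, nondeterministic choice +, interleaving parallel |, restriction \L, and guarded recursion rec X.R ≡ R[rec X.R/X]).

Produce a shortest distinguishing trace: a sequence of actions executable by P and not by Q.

d

LTS(P): 4 reachable states
  s0 = (d.(0 | 0))\{a,c} | (a.0 + a.0)\{b,c,d} | -a-> s1, -d-> s2
  s1 = (d.(0 | 0))\{a,c} | 0\{b,c,d} | -d-> s3
  s2 = (0 | 0)\{a,c} | (a.0 + a.0)\{b,c,d} | -a-> s3
  s3 = (0 | 0)\{a,c} | 0\{b,c,d} | stopped
LTS(Q): 4 reachable states
  t0 = (b.(0 | 0))\{a,c} | (a.0 + a.0)\{b,c,d} | -a-> t1, -b-> t2
  t1 = (b.(0 | 0))\{a,c} | 0\{b,c,d} | -b-> t3
  t2 = (0 | 0)\{a,c} | (a.0 + a.0)\{b,c,d} | -a-> t3
  t3 = (0 | 0)\{a,c} | 0\{b,c,d} | stopped
Trace ⟨d⟩ through P, begin at {s0}:
  after d @ step 1: {s2}
  P completes σ.
Trace ⟨d⟩ through Q, begin at {t0}:
  after d @ step 1: no successor for Q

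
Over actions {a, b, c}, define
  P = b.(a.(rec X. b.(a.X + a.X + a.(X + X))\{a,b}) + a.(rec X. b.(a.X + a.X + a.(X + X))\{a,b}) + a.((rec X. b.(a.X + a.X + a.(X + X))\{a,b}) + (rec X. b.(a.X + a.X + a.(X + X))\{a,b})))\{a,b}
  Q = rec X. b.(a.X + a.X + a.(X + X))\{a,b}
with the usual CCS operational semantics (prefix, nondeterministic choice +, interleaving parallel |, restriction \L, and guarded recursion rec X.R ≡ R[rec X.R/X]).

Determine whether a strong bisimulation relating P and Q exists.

P ~ Q

LTS(P): 2 reachable states
  s0 = b.(a.(rec X. b.(a.X + a.X + a.(X + X))\{a,b}) + a.(rec X. b.(a.X + a.X + a.(X + X))\{a,b}) + a.((rec X. b.(a.X + a.X + a.(X + X))\{a,b}) + (rec X. b.(a.X + a.X + a.(X + X))\{a,b})))\{a,b} :: =b=> s1
  s1 = (a.(rec X. b.(a.X + a.X + a.(X + X))\{a,b}) + a.(rec X. b.(a.X + a.X + a.(X + X))\{a,b}) + a.((rec X. b.(a.X + a.X + a.(X + X))\{a,b}) + (rec X. b.(a.X + a.X + a.(X + X))\{a,b})))\{a,b} :: ·
LTS(Q): 2 reachable states
  t0 = rec X. b.(a.X + a.X + a.(X + X))\{a,b} :: =b=> t1
  t1 = (a.(rec X. b.(a.X + a.X + a.(X + X))\{a,b}) + a.(rec X. b.(a.X + a.X + a.(X + X))\{a,b}) + a.((rec X. b.(a.X + a.X + a.(X + X))\{a,b}) + (rec X. b.(a.X + a.X + a.(X + X))\{a,b})))\{a,b} :: ·
Partition-refinement fixed point:
  B0 = {s0, t0}
  B1 = {s1, t1}
s0 ∈ B0, t0 ∈ B0 → same block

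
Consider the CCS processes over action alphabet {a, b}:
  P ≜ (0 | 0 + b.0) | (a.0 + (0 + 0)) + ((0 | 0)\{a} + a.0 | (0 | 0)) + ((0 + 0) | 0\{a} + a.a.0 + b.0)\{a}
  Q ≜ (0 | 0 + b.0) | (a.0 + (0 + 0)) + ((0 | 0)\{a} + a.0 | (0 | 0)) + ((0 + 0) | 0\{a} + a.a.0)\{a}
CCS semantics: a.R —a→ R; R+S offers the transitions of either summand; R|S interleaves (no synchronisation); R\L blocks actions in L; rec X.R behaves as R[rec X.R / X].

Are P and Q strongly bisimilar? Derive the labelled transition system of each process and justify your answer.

not bisimilar

P's transition system — 6 states:
  s0 = (0 | 0 + b.0) | (a.0 + (0 + 0)) + ((0 | 0)\{a} + a.0 | (0 | 0)) + ((0 + 0) | 0\{a} + a.a.0 + b.0)\{a} → --a--▸ s1, --a--▸ s2, --b--▸ s3, --b--▸ s4
  s1 = (0 | 0 + b.0) | 0 → --b--▸ s5
  s2 = 0 | (0 | 0) → stopped
  s3 = 0 | (a.0 + (0 + 0)) → --a--▸ s5
  s4 = 0\{a} → stopped
  s5 = 0 | 0 → stopped
Q's transition system — 5 states:
  t0 = (0 | 0 + b.0) | (a.0 + (0 + 0)) + ((0 | 0)\{a} + a.0 | (0 | 0)) + ((0 + 0) | 0\{a} + a.a.0)\{a} → --a--▸ t1, --a--▸ t2, --b--▸ t3
  t1 = (0 | 0 + b.0) | 0 → --b--▸ t4
  t2 = 0 | (0 | 0) → stopped
  t3 = 0 | (a.0 + (0 + 0)) → --a--▸ t4
  t4 = 0 | 0 → stopped
Partition-refinement fixed point:
  B0 = {s0}
  B1 = {s1, t1}
  B2 = {s2, s4, s5, t2, t4}
  B3 = {s3, t3}
  B4 = {t0}
s0 ∈ B0, t0 ∈ B4 → different blocks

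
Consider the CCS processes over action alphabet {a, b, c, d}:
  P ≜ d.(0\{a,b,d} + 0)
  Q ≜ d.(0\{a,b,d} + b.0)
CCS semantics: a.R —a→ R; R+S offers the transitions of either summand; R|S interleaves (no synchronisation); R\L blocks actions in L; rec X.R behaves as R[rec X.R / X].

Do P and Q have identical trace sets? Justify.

NO — witness ⟨db⟩

P's transition system — 2 states:
  s0 = d.(0\{a,b,d} + 0) ⊢ =d=> s1
  s1 = 0\{a,b,d} + 0 ⊢ deadlocked
Q's transition system — 3 states:
  t0 = d.(0\{a,b,d} + b.0) ⊢ =d=> t1
  t1 = 0\{a,b,d} + b.0 ⊢ =b=> t2
  t2 = 0 ⊢ deadlocked
Run σ = ⟨db⟩ on Q: start {t0}
  after d @ step 1: {t1}
  after b @ step 2: {t2}
  Q completes σ.
Run σ = ⟨db⟩ on P: start {s0}
  after d @ step 1: {s1}
  after b @ step 2: ∅ (P stuck)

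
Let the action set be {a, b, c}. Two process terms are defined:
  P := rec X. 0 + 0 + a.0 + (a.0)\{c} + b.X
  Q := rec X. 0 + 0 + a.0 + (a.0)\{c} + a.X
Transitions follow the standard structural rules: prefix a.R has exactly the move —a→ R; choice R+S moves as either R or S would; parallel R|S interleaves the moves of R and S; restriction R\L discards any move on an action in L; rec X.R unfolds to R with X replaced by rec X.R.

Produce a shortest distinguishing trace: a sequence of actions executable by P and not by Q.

LTS(P): 3 reachable states
  p0 = rec X. 0 + 0 + a.0 + (a.0)\{c} + b.X | =a=> p1, =a=> p2, =b=> p0
  p1 = 0 | (no moves)
  p2 = 0\{c} | (no moves)
LTS(Q): 3 reachable states
  q0 = rec X. 0 + 0 + a.0 + (a.0)\{c} + a.X | =a=> q0, =a=> q1, =a=> q2
  q1 = 0 | (no moves)
  q2 = 0\{c} | (no moves)
Executing b from P (initial set {p0}):
  after b @ step 1: {p0}
  ✓ P
Executing b from Q (initial set {q0}):
  after b @ step 1: no successor for Q

b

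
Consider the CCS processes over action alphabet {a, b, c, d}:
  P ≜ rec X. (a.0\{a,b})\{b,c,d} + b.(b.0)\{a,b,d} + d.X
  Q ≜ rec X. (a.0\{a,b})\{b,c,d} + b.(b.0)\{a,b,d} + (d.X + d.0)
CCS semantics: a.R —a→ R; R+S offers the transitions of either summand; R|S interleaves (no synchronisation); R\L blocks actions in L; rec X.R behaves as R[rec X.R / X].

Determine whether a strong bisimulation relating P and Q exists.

NO

P's transition system — 3 states:
  u0 = rec X. (a.0\{a,b})\{b,c,d} + b.(b.0)\{a,b,d} + d.X has moves ··a··> u1, ··b··> u2, ··d··> u0
  u1 = 0\{a,b}\{b,c,d} has moves (no moves)
  u2 = (b.0)\{a,b,d} has moves (no moves)
Q's transition system — 4 states:
  v0 = rec X. (a.0\{a,b})\{b,c,d} + b.(b.0)\{a,b,d} + (d.X + d.0) has moves ··a··> v1, ··b··> v2, ··d··> v0, ··d··> v3
  v1 = 0\{a,b}\{b,c,d} has moves (no moves)
  v2 = (b.0)\{a,b,d} has moves (no moves)
  v3 = 0 has moves (no moves)
Partition-refinement fixed point:
  B0 = {u0}
  B1 = {u1, u2, v1, v2, v3}
  B2 = {v0}
u0 ∈ B0, v0 ∈ B2 → different blocks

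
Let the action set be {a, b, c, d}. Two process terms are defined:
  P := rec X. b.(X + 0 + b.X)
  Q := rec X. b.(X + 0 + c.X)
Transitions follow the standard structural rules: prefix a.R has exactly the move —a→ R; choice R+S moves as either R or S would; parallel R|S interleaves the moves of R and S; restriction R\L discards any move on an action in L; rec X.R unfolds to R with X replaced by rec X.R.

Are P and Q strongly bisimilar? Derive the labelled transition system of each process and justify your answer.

LTS(P): 2 reachable states
  p0 = rec X. b.(X + 0 + b.X) :: --b--▸ p1
  p1 = (rec X. b.(X + 0 + b.X)) + 0 + b.(rec X. b.(X + 0 + b.X)) :: --b--▸ p0, --b--▸ p1
LTS(Q): 2 reachable states
  q0 = rec X. b.(X + 0 + c.X) :: --b--▸ q1
  q1 = (rec X. b.(X + 0 + c.X)) + 0 + c.(rec X. b.(X + 0 + c.X)) :: --b--▸ q1, --c--▸ q0
Bisimilarity quotient blocks:
  B0 = {p0, p1}
  B1 = {q0}
  B2 = {q1}
p0 ∈ B0, q0 ∈ B1 → different blocks

not bisimilar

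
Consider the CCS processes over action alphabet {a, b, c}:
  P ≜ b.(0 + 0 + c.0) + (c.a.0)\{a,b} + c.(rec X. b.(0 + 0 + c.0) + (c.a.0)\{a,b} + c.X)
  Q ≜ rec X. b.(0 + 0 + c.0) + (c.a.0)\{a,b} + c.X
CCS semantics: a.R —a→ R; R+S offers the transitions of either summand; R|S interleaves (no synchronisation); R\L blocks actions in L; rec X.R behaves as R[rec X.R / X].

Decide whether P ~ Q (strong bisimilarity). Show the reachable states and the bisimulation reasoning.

P ~ Q

Reachable graph of P (5 states):
  p0 = b.(0 + 0 + c.0) + (c.a.0)\{a,b} + c.(rec X. b.(0 + 0 + c.0) + (c.a.0)\{a,b} + c.X) has moves =b=> p1, =c=> p2, =c=> p3
  p1 = 0 + 0 + c.0 has moves =c=> p4
  p2 = (a.0)\{a,b} has moves (no moves)
  p3 = rec X. b.(0 + 0 + c.0) + (c.a.0)\{a,b} + c.X has moves =b=> p1, =c=> p2, =c=> p3
  p4 = 0 has moves (no moves)
Reachable graph of Q (4 states):
  q0 = rec X. b.(0 + 0 + c.0) + (c.a.0)\{a,b} + c.X has moves =b=> q1, =c=> q0, =c=> q2
  q1 = 0 + 0 + c.0 has moves =c=> q3
  q2 = (a.0)\{a,b} has moves (no moves)
  q3 = 0 has moves (no moves)
Coarsest stable partition (strong bisimilarity classes):
  B0 = {p0, p3, q0}
  B1 = {p1, q1}
  B2 = {p2, p4, q2, q3}
p0 ∈ B0, q0 ∈ B0 → same block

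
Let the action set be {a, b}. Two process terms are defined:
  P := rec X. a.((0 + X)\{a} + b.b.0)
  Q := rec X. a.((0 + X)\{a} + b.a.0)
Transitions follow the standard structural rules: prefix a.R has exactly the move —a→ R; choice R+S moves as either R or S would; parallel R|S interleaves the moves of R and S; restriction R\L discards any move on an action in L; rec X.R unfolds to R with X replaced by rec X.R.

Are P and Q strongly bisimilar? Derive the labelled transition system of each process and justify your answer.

P ≁ Q

LTS(P): 4 reachable states
  s0 = rec X. a.((0 + X)\{a} + b.b.0) :: -a-> s1
  s1 = (0 + (rec X. a.((0 + X)\{a} + b.b.0)))\{a} + b.b.0 :: -b-> s2
  s2 = b.0 :: -b-> s3
  s3 = 0 :: ·
LTS(Q): 4 reachable states
  t0 = rec X. a.((0 + X)\{a} + b.a.0) :: -a-> t1
  t1 = (0 + (rec X. a.((0 + X)\{a} + b.a.0)))\{a} + b.a.0 :: -b-> t2
  t2 = a.0 :: -a-> t3
  t3 = 0 :: ·
Partition-refinement fixed point:
  B0 = {s0}
  B1 = {s1}
  B2 = {s2}
  B3 = {s3, t3}
  B4 = {t0}
  B5 = {t1}
  B6 = {t2}
s0 ∈ B0, t0 ∈ B4 → different blocks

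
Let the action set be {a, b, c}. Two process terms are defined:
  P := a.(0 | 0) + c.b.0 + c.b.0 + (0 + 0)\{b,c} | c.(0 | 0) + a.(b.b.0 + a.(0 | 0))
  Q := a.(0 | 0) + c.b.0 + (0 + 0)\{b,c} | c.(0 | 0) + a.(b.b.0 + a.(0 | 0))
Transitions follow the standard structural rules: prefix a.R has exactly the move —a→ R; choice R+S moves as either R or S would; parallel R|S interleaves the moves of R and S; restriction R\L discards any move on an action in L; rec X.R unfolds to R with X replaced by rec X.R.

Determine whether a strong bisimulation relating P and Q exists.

YES

Reachable graph of P (6 states):
  m0 = a.(0 | 0) + c.b.0 + c.b.0 + (0 + 0)\{b,c} | c.(0 | 0) + a.(b.b.0 + a.(0 | 0)) :: —a→ m1, —a→ m2, —c→ m3, —c→ m4
  m1 = 0 | 0 :: deadlocked
  m2 = b.b.0 + a.(0 | 0) :: —a→ m1, —b→ m4
  m3 = (0 + 0)\{b,c} | (0 | 0) :: deadlocked
  m4 = b.0 :: —b→ m5
  m5 = 0 :: deadlocked
Reachable graph of Q (6 states):
  n0 = a.(0 | 0) + c.b.0 + (0 + 0)\{b,c} | c.(0 | 0) + a.(b.b.0 + a.(0 | 0)) :: —a→ n1, —a→ n2, —c→ n3, —c→ n4
  n1 = 0 | 0 :: deadlocked
  n2 = b.b.0 + a.(0 | 0) :: —a→ n1, —b→ n4
  n3 = (0 + 0)\{b,c} | (0 | 0) :: deadlocked
  n4 = b.0 :: —b→ n5
  n5 = 0 :: deadlocked
Coarsest stable partition (strong bisimilarity classes):
  B0 = {m0, n0}
  B1 = {m1, m3, m5, n1, n3, n5}
  B2 = {m2, n2}
  B3 = {m4, n4}
m0 ∈ B0, n0 ∈ B0 → same block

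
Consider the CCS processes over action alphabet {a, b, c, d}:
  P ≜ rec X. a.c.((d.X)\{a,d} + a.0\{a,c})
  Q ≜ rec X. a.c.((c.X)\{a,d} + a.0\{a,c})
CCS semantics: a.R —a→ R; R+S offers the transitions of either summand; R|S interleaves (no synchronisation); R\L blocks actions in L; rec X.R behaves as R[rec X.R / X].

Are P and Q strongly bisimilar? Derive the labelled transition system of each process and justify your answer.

P's transition system — 4 states:
  p0 = rec X. a.c.((d.X)\{a,d} + a.0\{a,c}) has moves --a--▸ p1
  p1 = c.((d.(rec X. a.c.((d.X)\{a,d} + a.0\{a,c})))\{a,d} + a.0\{a,c}) has moves --c--▸ p2
  p2 = (d.(rec X. a.c.((d.X)\{a,d} + a.0\{a,c})))\{a,d} + a.0\{a,c} has moves --a--▸ p3
  p3 = 0\{a,c} has moves stopped
Q's transition system — 5 states:
  q0 = rec X. a.c.((c.X)\{a,d} + a.0\{a,c}) has moves --a--▸ q1
  q1 = c.((c.(rec X. a.c.((c.X)\{a,d} + a.0\{a,c})))\{a,d} + a.0\{a,c}) has moves --c--▸ q2
  q2 = (c.(rec X. a.c.((c.X)\{a,d} + a.0\{a,c})))\{a,d} + a.0\{a,c} has moves --a--▸ q3, --c--▸ q4
  q3 = 0\{a,c} has moves stopped
  q4 = (rec X. a.c.((c.X)\{a,d} + a.0\{a,c}))\{a,d} has moves stopped
Coarsest stable partition (strong bisimilarity classes):
  B0 = {p0}
  B1 = {p1}
  B2 = {p2}
  B3 = {p3, q3, q4}
  B4 = {q0}
  B5 = {q1}
  B6 = {q2}
p0 ∈ B0, q0 ∈ B4 → different blocks

P ≁ Q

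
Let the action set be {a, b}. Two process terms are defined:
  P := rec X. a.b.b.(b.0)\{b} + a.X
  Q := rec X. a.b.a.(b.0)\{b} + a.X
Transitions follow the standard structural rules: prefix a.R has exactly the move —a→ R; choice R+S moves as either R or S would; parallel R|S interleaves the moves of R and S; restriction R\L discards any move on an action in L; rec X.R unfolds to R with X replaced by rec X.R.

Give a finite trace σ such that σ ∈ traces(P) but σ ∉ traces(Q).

P's transition system — 4 states:
  u0 = rec X. a.b.b.(b.0)\{b} + a.X | ··a··> u0, ··a··> u1
  u1 = b.b.(b.0)\{b} | ··b··> u2
  u2 = b.(b.0)\{b} | ··b··> u3
  u3 = (b.0)\{b} | ·
Q's transition system — 4 states:
  v0 = rec X. a.b.a.(b.0)\{b} + a.X | ··a··> v0, ··a··> v1
  v1 = b.a.(b.0)\{b} | ··b··> v2
  v2 = a.(b.0)\{b} | ··a··> v3
  v3 = (b.0)\{b} | ·
Executing abb from P (initial set {u0}):
  [1] a ⇒ {u0, u1}
  [2] b ⇒ {u2}
  [3] b ⇒ {u3}
  — P admits the full trace.
Executing abb from Q (initial set {v0}):
  [1] a ⇒ {v0, v1}
  [2] b ⇒ {v2}
  [3] b ⇒ ∅ (Q stuck)

abb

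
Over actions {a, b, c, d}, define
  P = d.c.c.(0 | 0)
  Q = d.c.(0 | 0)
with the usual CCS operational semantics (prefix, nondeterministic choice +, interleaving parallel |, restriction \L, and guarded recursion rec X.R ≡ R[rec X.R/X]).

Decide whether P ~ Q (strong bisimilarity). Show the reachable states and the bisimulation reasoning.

LTS(P): 4 reachable states
  u0 = d.c.c.(0 | 0) → —d→ u1
  u1 = c.c.(0 | 0) → —c→ u2
  u2 = c.(0 | 0) → —c→ u3
  u3 = 0 | 0 → stopped
LTS(Q): 3 reachable states
  v0 = d.c.(0 | 0) → —d→ v1
  v1 = c.(0 | 0) → —c→ v2
  v2 = 0 | 0 → stopped
Coarsest stable partition (strong bisimilarity classes):
  B0 = {u0}
  B1 = {u1}
  B2 = {u2, v1}
  B3 = {u3, v2}
  B4 = {v0}
u0 ∈ B0, v0 ∈ B4 → different blocks

NO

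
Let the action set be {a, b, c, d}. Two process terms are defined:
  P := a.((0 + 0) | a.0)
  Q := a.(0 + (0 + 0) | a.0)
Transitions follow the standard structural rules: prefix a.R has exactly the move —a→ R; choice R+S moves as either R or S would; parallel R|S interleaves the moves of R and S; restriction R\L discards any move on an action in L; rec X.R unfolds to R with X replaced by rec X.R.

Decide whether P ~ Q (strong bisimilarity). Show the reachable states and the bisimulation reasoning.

LTS(P): 3 reachable states
  u0 = a.((0 + 0) | a.0) → —a→ u1
  u1 = (0 + 0) | a.0 → —a→ u2
  u2 = (0 + 0) | 0 → ·
LTS(Q): 3 reachable states
  v0 = a.(0 + (0 + 0) | a.0) → —a→ v1
  v1 = 0 + (0 + 0) | a.0 → —a→ v2
  v2 = (0 + 0) | 0 → ·
Bisimilarity quotient blocks:
  B0 = {u0, v0}
  B1 = {u1, v1}
  B2 = {u2, v2}
u0 ∈ B0, v0 ∈ B0 → same block

bisimilar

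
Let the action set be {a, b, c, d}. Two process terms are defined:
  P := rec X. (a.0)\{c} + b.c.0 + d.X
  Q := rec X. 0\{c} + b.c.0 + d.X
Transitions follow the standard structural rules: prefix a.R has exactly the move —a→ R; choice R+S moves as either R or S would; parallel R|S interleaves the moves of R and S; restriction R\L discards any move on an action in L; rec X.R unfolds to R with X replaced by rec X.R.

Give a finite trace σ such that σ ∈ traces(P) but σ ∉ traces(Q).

a

LTS(P): 4 reachable states
  s0 = rec X. (a.0)\{c} + b.c.0 + d.X → -a-> s1, -b-> s2, -d-> s0
  s1 = 0\{c} → deadlocked
  s2 = c.0 → -c-> s3
  s3 = 0 → deadlocked
LTS(Q): 3 reachable states
  t0 = rec X. 0\{c} + b.c.0 + d.X → -b-> t1, -d-> t0
  t1 = c.0 → -c-> t2
  t2 = 0 → deadlocked
Trace ⟨a⟩ through P, begin at {s0}:
  step 1 (a): {s1}
  P completes σ.
Trace ⟨a⟩ through Q, begin at {t0}:
  step 1 (a): ∅  — Q cannot continue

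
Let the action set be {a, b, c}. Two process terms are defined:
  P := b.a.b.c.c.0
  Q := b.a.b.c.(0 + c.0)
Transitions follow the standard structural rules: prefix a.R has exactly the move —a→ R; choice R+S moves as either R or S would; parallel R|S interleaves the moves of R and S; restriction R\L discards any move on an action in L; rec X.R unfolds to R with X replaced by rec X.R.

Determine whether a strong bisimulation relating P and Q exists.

P ~ Q

LTS(P): 6 reachable states
  s0 = b.a.b.c.c.0 | —b→ s1
  s1 = a.b.c.c.0 | —a→ s2
  s2 = b.c.c.0 | —b→ s3
  s3 = c.c.0 | —c→ s4
  s4 = c.0 | —c→ s5
  s5 = 0 | ·
LTS(Q): 6 reachable states
  t0 = b.a.b.c.(0 + c.0) | —b→ t1
  t1 = a.b.c.(0 + c.0) | —a→ t2
  t2 = b.c.(0 + c.0) | —b→ t3
  t3 = c.(0 + c.0) | —c→ t4
  t4 = 0 + c.0 | —c→ t5
  t5 = 0 | ·
Coarsest stable partition (strong bisimilarity classes):
  B0 = {s0, t0}
  B1 = {s1, t1}
  B2 = {s2, t2}
  B3 = {s3, t3}
  B4 = {s4, t4}
  B5 = {s5, t5}
s0 ∈ B0, t0 ∈ B0 → same block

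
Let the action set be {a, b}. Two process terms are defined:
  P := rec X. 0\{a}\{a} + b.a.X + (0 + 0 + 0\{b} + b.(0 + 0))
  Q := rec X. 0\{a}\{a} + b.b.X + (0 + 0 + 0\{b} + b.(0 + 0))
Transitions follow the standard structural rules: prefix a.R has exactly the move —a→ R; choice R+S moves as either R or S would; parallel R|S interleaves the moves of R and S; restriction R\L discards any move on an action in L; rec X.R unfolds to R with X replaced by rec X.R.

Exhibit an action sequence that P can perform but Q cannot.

P's transition system — 3 states:
  p0 = rec X. 0\{a}\{a} + b.a.X + (0 + 0 + 0\{b} + b.(0 + 0)) | =b=> p1, =b=> p2
  p1 = 0 + 0 | ∅
  p2 = a.(rec X. 0\{a}\{a} + b.a.X + (0 + 0 + 0\{b} + b.(0 + 0))) | =a=> p0
Q's transition system — 3 states:
  q0 = rec X. 0\{a}\{a} + b.b.X + (0 + 0 + 0\{b} + b.(0 + 0)) | =b=> q1, =b=> q2
  q1 = 0 + 0 | ∅
  q2 = b.(rec X. 0\{a}\{a} + b.b.X + (0 + 0 + 0\{b} + b.(0 + 0))) | =b=> q0
Run σ = ⟨ba⟩ on P: start {p0}
  step 1 (b): {p1, p2}
  step 2 (a): {p0}
  ✓ P
Run σ = ⟨ba⟩ on Q: start {q0}
  step 1 (b): {q1, q2}
  step 2 (a): ∅ (Q stuck)

ba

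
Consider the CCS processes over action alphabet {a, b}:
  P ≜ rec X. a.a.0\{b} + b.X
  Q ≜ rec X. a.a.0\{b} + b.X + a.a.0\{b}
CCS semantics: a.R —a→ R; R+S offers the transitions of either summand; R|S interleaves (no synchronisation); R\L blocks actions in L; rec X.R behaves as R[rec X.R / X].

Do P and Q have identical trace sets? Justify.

Reachable graph of P (3 states):
  s0 = rec X. a.a.0\{b} + b.X ⊢ =a=> s1, =b=> s0
  s1 = a.0\{b} ⊢ =a=> s2
  s2 = 0\{b} ⊢ deadlocked
Reachable graph of Q (3 states):
  t0 = rec X. a.a.0\{b} + b.X + a.a.0\{b} ⊢ =a=> t1, =b=> t0
  t1 = a.0\{b} ⊢ =a=> t2
  t2 = 0\{b} ⊢ deadlocked
Bisimilarity quotient blocks:
  B0 = {s0, t0}
  B1 = {s1, t1}
  B2 = {s2, t2}
s0 ∈ B0, t0 ∈ B0 → same block
Bisimilar ⇒ trace-equivalent.

YES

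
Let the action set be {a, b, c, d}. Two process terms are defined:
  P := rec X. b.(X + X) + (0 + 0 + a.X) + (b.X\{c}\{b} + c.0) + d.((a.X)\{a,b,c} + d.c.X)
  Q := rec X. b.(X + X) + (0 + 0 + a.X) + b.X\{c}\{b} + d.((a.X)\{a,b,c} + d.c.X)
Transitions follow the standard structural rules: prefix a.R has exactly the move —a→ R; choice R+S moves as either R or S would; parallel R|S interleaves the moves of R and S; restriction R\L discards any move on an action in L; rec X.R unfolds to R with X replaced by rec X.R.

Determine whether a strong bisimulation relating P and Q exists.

Reachable graph of P (8 states):
  p0 = rec X. b.(X + X) + (0 + 0 + a.X) + (b.X\{c}\{b} + c.0) + d.((a.X)\{a,b,c} + d.c.X) has moves --a--▸ p0, --b--▸ p1, --b--▸ p2, --c--▸ p3, --d--▸ p4
  p1 = (rec X. b.(X + X) + (0 + 0 + a.X) + (b.X\{c}\{b} + c.0) + d.((a.X)\{a,b,c} + d.c.X)) + (rec X. b.(X + X) + (0 + 0 + a.X) + (b.X\{c}\{b} + c.0) + d.((a.X)\{a,b,c} + d.c.X)) has moves --a--▸ p0, --b--▸ p1, --b--▸ p2, --c--▸ p3, --d--▸ p4
  p2 = (rec X. b.(X + X) + (0 + 0 + a.X) + (b.X\{c}\{b} + c.0) + d.((a.X)\{a,b,c} + d.c.X))\{c}\{b} has moves --a--▸ p2, --d--▸ p5
  p3 = 0 has moves deadlocked
  p4 = (a.(rec X. b.(X + X) + (0 + 0 + a.X) + (b.X\{c}\{b} + c.0) + d.((a.X)\{a,b,c} + d.c.X)))\{a,b,c} + d.c.(rec X. b.(X + X) + (0 + 0 + a.X) + (b.X\{c}\{b} + c.0) + d.((a.X)\{a,b,c} + d.c.X)) has moves --d--▸ p6
  p5 = ((a.(rec X. b.(X + X) + (0 + 0 + a.X) + (b.X\{c}\{b} + c.0) + d.((a.X)\{a,b,c} + d.c.X)))\{a,b,c} + d.c.(rec X. b.(X + X) + (0 + 0 + a.X) + (b.X\{c}\{b} + c.0) + d.((a.X)\{a,b,c} + d.c.X)))\{c}\{b} has moves --d--▸ p7
  p6 = c.(rec X. b.(X + X) + (0 + 0 + a.X) + (b.X\{c}\{b} + c.0) + d.((a.X)\{a,b,c} + d.c.X)) has moves --c--▸ p0
  p7 = (c.(rec X. b.(X + X) + (0 + 0 + a.X) + (b.X\{c}\{b} + c.0) + d.((a.X)\{a,b,c} + d.c.X)))\{c}\{b} has moves deadlocked
Reachable graph of Q (7 states):
  q0 = rec X. b.(X + X) + (0 + 0 + a.X) + b.X\{c}\{b} + d.((a.X)\{a,b,c} + d.c.X) has moves --a--▸ q0, --b--▸ q1, --b--▸ q2, --d--▸ q3
  q1 = (rec X. b.(X + X) + (0 + 0 + a.X) + b.X\{c}\{b} + d.((a.X)\{a,b,c} + d.c.X)) + (rec X. b.(X + X) + (0 + 0 + a.X) + b.X\{c}\{b} + d.((a.X)\{a,b,c} + d.c.X)) has moves --a--▸ q0, --b--▸ q1, --b--▸ q2, --d--▸ q3
  q2 = (rec X. b.(X + X) + (0 + 0 + a.X) + b.X\{c}\{b} + d.((a.X)\{a,b,c} + d.c.X))\{c}\{b} has moves --a--▸ q2, --d--▸ q4
  q3 = (a.(rec X. b.(X + X) + (0 + 0 + a.X) + b.X\{c}\{b} + d.((a.X)\{a,b,c} + d.c.X)))\{a,b,c} + d.c.(rec X. b.(X + X) + (0 + 0 + a.X) + b.X\{c}\{b} + d.((a.X)\{a,b,c} + d.c.X)) has moves --d--▸ q5
  q4 = ((a.(rec X. b.(X + X) + (0 + 0 + a.X) + b.X\{c}\{b} + d.((a.X)\{a,b,c} + d.c.X)))\{a,b,c} + d.c.(rec X. b.(X + X) + (0 + 0 + a.X) + b.X\{c}\{b} + d.((a.X)\{a,b,c} + d.c.X)))\{c}\{b} has moves --d--▸ q6
  q5 = c.(rec X. b.(X + X) + (0 + 0 + a.X) + b.X\{c}\{b} + d.((a.X)\{a,b,c} + d.c.X)) has moves --c--▸ q0
  q6 = (c.(rec X. b.(X + X) + (0 + 0 + a.X) + b.X\{c}\{b} + d.((a.X)\{a,b,c} + d.c.X)))\{c}\{b} has moves deadlocked
Bisimilarity quotient blocks:
  B0 = {p0, p1}
  B1 = {p2, q2}
  B2 = {p5, q4}
  B3 = {p3, p7, q6}
  B4 = {p4}
  B5 = {p6}
  B6 = {q0, q1}
  B7 = {q3}
  B8 = {q5}
p0 ∈ B0, q0 ∈ B6 → different blocks

NO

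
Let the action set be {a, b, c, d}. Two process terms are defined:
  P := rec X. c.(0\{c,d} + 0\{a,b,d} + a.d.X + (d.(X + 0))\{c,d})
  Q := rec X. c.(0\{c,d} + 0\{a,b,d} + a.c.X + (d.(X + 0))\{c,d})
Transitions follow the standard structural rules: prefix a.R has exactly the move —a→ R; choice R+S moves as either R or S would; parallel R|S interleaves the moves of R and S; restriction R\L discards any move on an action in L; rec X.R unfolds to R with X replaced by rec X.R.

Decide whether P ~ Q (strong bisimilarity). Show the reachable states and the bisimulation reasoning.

not bisimilar

Reachable graph of P (3 states):
  p0 = rec X. c.(0\{c,d} + 0\{a,b,d} + a.d.X + (d.(X + 0))\{c,d}) → =c=> p1
  p1 = 0\{c,d} + 0\{a,b,d} + a.d.(rec X. c.(0\{c,d} + 0\{a,b,d} + a.d.X + (d.(X + 0))\{c,d})) + (d.((rec X. c.(0\{c,d} + 0\{a,b,d} + a.d.X + (d.(X + 0))\{c,d})) + 0))\{c,d} → =a=> p2
  p2 = d.(rec X. c.(0\{c,d} + 0\{a,b,d} + a.d.X + (d.(X + 0))\{c,d})) → =d=> p0
Reachable graph of Q (3 states):
  q0 = rec X. c.(0\{c,d} + 0\{a,b,d} + a.c.X + (d.(X + 0))\{c,d}) → =c=> q1
  q1 = 0\{c,d} + 0\{a,b,d} + a.c.(rec X. c.(0\{c,d} + 0\{a,b,d} + a.c.X + (d.(X + 0))\{c,d})) + (d.((rec X. c.(0\{c,d} + 0\{a,b,d} + a.c.X + (d.(X + 0))\{c,d})) + 0))\{c,d} → =a=> q2
  q2 = c.(rec X. c.(0\{c,d} + 0\{a,b,d} + a.c.X + (d.(X + 0))\{c,d})) → =c=> q0
Bisimilarity quotient blocks:
  B0 = {p0}
  B1 = {p1}
  B2 = {p2}
  B3 = {q0}
  B4 = {q1}
  B5 = {q2}
p0 ∈ B0, q0 ∈ B3 → different blocks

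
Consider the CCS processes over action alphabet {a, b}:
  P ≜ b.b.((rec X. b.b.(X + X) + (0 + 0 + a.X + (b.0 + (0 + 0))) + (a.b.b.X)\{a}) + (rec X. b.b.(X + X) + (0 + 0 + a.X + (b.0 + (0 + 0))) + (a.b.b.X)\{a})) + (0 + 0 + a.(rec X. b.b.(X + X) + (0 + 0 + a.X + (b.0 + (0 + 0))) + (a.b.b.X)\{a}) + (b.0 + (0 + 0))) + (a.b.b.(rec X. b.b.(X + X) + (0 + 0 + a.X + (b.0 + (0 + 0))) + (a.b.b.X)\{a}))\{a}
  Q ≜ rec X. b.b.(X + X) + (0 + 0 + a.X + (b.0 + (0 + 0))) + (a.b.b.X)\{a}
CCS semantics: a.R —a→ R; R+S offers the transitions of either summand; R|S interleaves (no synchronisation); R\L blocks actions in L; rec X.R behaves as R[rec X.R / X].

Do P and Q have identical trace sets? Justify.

LTS(P): 5 reachable states
  p0 = b.b.((rec X. b.b.(X + X) + (0 + 0 + a.X + (b.0 + (0 + 0))) + (a.b.b.X)\{a}) + (rec X. b.b.(X + X) + (0 + 0 + a.X + (b.0 + (0 + 0))) + (a.b.b.X)\{a})) + (0 + 0 + a.(rec X. b.b.(X + X) + (0 + 0 + a.X + (b.0 + (0 + 0))) + (a.b.b.X)\{a}) + (b.0 + (0 + 0))) + (a.b.b.(rec X. b.b.(X + X) + (0 + 0 + a.X + (b.0 + (0 + 0))) + (a.b.b.X)\{a}))\{a} | -a-> p1, -b-> p2, -b-> p3
  p1 = rec X. b.b.(X + X) + (0 + 0 + a.X + (b.0 + (0 + 0))) + (a.b.b.X)\{a} | -a-> p1, -b-> p2, -b-> p3
  p2 = 0 | ∅
  p3 = b.((rec X. b.b.(X + X) + (0 + 0 + a.X + (b.0 + (0 + 0))) + (a.b.b.X)\{a}) + (rec X. b.b.(X + X) + (0 + 0 + a.X + (b.0 + (0 + 0))) + (a.b.b.X)\{a})) | -b-> p4
  p4 = (rec X. b.b.(X + X) + (0 + 0 + a.X + (b.0 + (0 + 0))) + (a.b.b.X)\{a}) + (rec X. b.b.(X + X) + (0 + 0 + a.X + (b.0 + (0 + 0))) + (a.b.b.X)\{a}) | -a-> p1, -b-> p2, -b-> p3
LTS(Q): 4 reachable states
  q0 = rec X. b.b.(X + X) + (0 + 0 + a.X + (b.0 + (0 + 0))) + (a.b.b.X)\{a} | -a-> q0, -b-> q1, -b-> q2
  q1 = 0 | ∅
  q2 = b.((rec X. b.b.(X + X) + (0 + 0 + a.X + (b.0 + (0 + 0))) + (a.b.b.X)\{a}) + (rec X. b.b.(X + X) + (0 + 0 + a.X + (b.0 + (0 + 0))) + (a.b.b.X)\{a})) | -b-> q3
  q3 = (rec X. b.b.(X + X) + (0 + 0 + a.X + (b.0 + (0 + 0))) + (a.b.b.X)\{a}) + (rec X. b.b.(X + X) + (0 + 0 + a.X + (b.0 + (0 + 0))) + (a.b.b.X)\{a}) | -a-> q0, -b-> q1, -b-> q2
Partition-refinement fixed point:
  B0 = {p0, p1, p4, q0, q3}
  B1 = {p2, q1}
  B2 = {p3, q2}
p0 ∈ B0, q0 ∈ B0 → same block
Bisimilar ⇒ trace-equivalent.

YES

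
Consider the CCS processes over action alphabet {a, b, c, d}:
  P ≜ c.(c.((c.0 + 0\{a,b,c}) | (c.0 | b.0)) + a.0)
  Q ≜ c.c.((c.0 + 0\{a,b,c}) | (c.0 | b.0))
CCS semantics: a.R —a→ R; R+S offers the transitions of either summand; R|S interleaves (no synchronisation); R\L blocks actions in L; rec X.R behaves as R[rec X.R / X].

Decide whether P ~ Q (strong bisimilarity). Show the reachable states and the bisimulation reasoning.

not bisimilar

LTS(P): 11 reachable states
  u0 = c.(c.((c.0 + 0\{a,b,c}) | (c.0 | b.0)) + a.0) | -c-> u1
  u1 = c.((c.0 + 0\{a,b,c}) | (c.0 | b.0)) + a.0 | -a-> u2, -c-> u3
  u2 = 0 | deadlocked
  u3 = (c.0 + 0\{a,b,c}) | (c.0 | b.0) | -b-> u4, -c-> u5, -c-> u6
  u4 = (c.0 + 0\{a,b,c}) | (c.0 | 0) | -c-> u7, -c-> u8
  u5 = (c.0 + 0\{a,b,c}) | (0 | b.0) | -b-> u7, -c-> u9
  u6 = 0 | (c.0 | b.0) | -b-> u8, -c-> u9
  u7 = (c.0 + 0\{a,b,c}) | (0 | 0) | -c-> u10
  u8 = 0 | (c.0 | 0) | -c-> u10
  u9 = 0 | (0 | b.0) | -b-> u10
  u10 = 0 | (0 | 0) | deadlocked
LTS(Q): 10 reachable states
  v0 = c.c.((c.0 + 0\{a,b,c}) | (c.0 | b.0)) | -c-> v1
  v1 = c.((c.0 + 0\{a,b,c}) | (c.0 | b.0)) | -c-> v2
  v2 = (c.0 + 0\{a,b,c}) | (c.0 | b.0) | -b-> v3, -c-> v4, -c-> v5
  v3 = (c.0 + 0\{a,b,c}) | (c.0 | 0) | -c-> v6, -c-> v7
  v4 = (c.0 + 0\{a,b,c}) | (0 | b.0) | -b-> v6, -c-> v8
  v5 = 0 | (c.0 | b.0) | -b-> v7, -c-> v8
  v6 = (c.0 + 0\{a,b,c}) | (0 | 0) | -c-> v9
  v7 = 0 | (c.0 | 0) | -c-> v9
  v8 = 0 | (0 | b.0) | -b-> v9
  v9 = 0 | (0 | 0) | deadlocked
Partition-refinement fixed point:
  B0 = {u0}
  B1 = {u1}
  B2 = {u10, u2, v9}
  B3 = {u3, v2}
  B4 = {u4, v3}
  B5 = {u7, u8, v6, v7}
  B6 = {u5, u6, v4, v5}
  B7 = {u9, v8}
  B8 = {v0}
  B9 = {v1}
u0 ∈ B0, v0 ∈ B8 → different blocks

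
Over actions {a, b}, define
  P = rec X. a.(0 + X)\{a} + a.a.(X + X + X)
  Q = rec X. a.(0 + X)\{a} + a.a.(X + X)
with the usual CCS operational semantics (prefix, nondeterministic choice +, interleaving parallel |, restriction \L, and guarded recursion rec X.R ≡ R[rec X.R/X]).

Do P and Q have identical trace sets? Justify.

trace-equivalent

LTS(P): 4 reachable states
  p0 = rec X. a.(0 + X)\{a} + a.a.(X + X + X) → -a-> p1, -a-> p2
  p1 = (0 + (rec X. a.(0 + X)\{a} + a.a.(X + X + X)))\{a} → ·
  p2 = a.((rec X. a.(0 + X)\{a} + a.a.(X + X + X)) + (rec X. a.(0 + X)\{a} + a.a.(X + X + X)) + (rec X. a.(0 + X)\{a} + a.a.(X + X + X))) → -a-> p3
  p3 = (rec X. a.(0 + X)\{a} + a.a.(X + X + X)) + (rec X. a.(0 + X)\{a} + a.a.(X + X + X)) + (rec X. a.(0 + X)\{a} + a.a.(X + X + X)) → -a-> p1, -a-> p2
LTS(Q): 4 reachable states
  q0 = rec X. a.(0 + X)\{a} + a.a.(X + X) → -a-> q1, -a-> q2
  q1 = (0 + (rec X. a.(0 + X)\{a} + a.a.(X + X)))\{a} → ·
  q2 = a.((rec X. a.(0 + X)\{a} + a.a.(X + X)) + (rec X. a.(0 + X)\{a} + a.a.(X + X))) → -a-> q3
  q3 = (rec X. a.(0 + X)\{a} + a.a.(X + X)) + (rec X. a.(0 + X)\{a} + a.a.(X + X)) → -a-> q1, -a-> q2
Coarsest stable partition (strong bisimilarity classes):
  B0 = {p0, p3, q0, q3}
  B1 = {p2, q2}
  B2 = {p1, q1}
p0 ∈ B0, q0 ∈ B0 → same block
Bisimilar ⇒ trace-equivalent.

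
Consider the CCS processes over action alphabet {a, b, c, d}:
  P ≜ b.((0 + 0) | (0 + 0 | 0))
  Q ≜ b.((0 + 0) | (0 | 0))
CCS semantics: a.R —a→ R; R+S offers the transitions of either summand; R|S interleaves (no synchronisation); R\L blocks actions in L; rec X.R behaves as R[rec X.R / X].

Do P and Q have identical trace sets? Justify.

LTS(P): 2 reachable states
  u0 = b.((0 + 0) | (0 + 0 | 0)) ⊢ ··b··> u1
  u1 = (0 + 0) | (0 + 0 | 0) ⊢ deadlocked
LTS(Q): 2 reachable states
  v0 = b.((0 + 0) | (0 | 0)) ⊢ ··b··> v1
  v1 = (0 + 0) | (0 | 0) ⊢ deadlocked
Coarsest stable partition (strong bisimilarity classes):
  B0 = {u0, v0}
  B1 = {u1, v1}
u0 ∈ B0, v0 ∈ B0 → same block
Bisimilar ⇒ trace-equivalent.

YES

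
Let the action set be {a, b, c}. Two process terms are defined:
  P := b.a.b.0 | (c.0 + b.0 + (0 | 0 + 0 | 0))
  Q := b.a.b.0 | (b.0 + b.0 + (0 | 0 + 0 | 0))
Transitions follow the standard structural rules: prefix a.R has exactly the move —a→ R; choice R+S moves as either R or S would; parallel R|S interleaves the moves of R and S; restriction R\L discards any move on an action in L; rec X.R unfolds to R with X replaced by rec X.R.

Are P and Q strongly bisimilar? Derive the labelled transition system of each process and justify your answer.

Reachable graph of P (8 states):
  s0 = b.a.b.0 | (c.0 + b.0 + (0 | 0 + 0 | 0)) :: -b-> s1, -b-> s2, -c-> s2
  s1 = a.b.0 | (c.0 + b.0 + (0 | 0 + 0 | 0)) :: -a-> s3, -b-> s4, -c-> s4
  s2 = b.a.b.0 | 0 :: -b-> s4
  s3 = b.0 | (c.0 + b.0 + (0 | 0 + 0 | 0)) :: -b-> s5, -b-> s6, -c-> s6
  s4 = a.b.0 | 0 :: -a-> s6
  s5 = 0 | (c.0 + b.0 + (0 | 0 + 0 | 0)) :: -b-> s7, -c-> s7
  s6 = b.0 | 0 :: -b-> s7
  s7 = 0 | 0 :: ∅
Reachable graph of Q (8 states):
  t0 = b.a.b.0 | (b.0 + b.0 + (0 | 0 + 0 | 0)) :: -b-> t1, -b-> t2
  t1 = a.b.0 | (b.0 + b.0 + (0 | 0 + 0 | 0)) :: -a-> t3, -b-> t4
  t2 = b.a.b.0 | 0 :: -b-> t4
  t3 = b.0 | (b.0 + b.0 + (0 | 0 + 0 | 0)) :: -b-> t5, -b-> t6
  t4 = a.b.0 | 0 :: -a-> t6
  t5 = 0 | (b.0 + b.0 + (0 | 0 + 0 | 0)) :: -b-> t7
  t6 = b.0 | 0 :: -b-> t7
  t7 = 0 | 0 :: ∅
Partition-refinement fixed point:
  B0 = {s0}
  B1 = {s2, t2}
  B2 = {s4, t4}
  B3 = {s6, t5, t6}
  B4 = {s7, t7}
  B5 = {s1}
  B6 = {s3}
  B7 = {s5}
  B8 = {t0}
  B9 = {t1}
  B10 = {t3}
s0 ∈ B0, t0 ∈ B8 → different blocks

P ≁ Q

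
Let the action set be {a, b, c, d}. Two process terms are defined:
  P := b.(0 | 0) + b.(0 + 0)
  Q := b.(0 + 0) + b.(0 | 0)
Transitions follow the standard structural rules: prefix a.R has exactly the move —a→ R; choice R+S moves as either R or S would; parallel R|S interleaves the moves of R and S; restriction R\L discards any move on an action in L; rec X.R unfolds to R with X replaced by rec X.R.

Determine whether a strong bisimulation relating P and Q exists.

Reachable graph of P (3 states):
  u0 = b.(0 | 0) + b.(0 + 0) → --b--▸ u1, --b--▸ u2
  u1 = 0 + 0 → ·
  u2 = 0 | 0 → ·
Reachable graph of Q (3 states):
  v0 = b.(0 + 0) + b.(0 | 0) → --b--▸ v1, --b--▸ v2
  v1 = 0 + 0 → ·
  v2 = 0 | 0 → ·
Bisimilarity quotient blocks:
  B0 = {u0, v0}
  B1 = {u1, u2, v1, v2}
u0 ∈ B0, v0 ∈ B0 → same block

bisimilar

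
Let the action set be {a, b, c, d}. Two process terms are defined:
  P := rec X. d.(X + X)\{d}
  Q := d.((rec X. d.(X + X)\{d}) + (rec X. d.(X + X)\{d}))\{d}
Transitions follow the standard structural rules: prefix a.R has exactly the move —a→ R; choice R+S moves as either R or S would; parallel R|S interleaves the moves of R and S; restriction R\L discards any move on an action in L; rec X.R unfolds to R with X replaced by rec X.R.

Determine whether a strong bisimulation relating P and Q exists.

P's transition system — 2 states:
  u0 = rec X. d.(X + X)\{d} → ··d··> u1
  u1 = ((rec X. d.(X + X)\{d}) + (rec X. d.(X + X)\{d}))\{d} → ·
Q's transition system — 2 states:
  v0 = d.((rec X. d.(X + X)\{d}) + (rec X. d.(X + X)\{d}))\{d} → ··d··> v1
  v1 = ((rec X. d.(X + X)\{d}) + (rec X. d.(X + X)\{d}))\{d} → ·
Coarsest stable partition (strong bisimilarity classes):
  B0 = {u0, v0}
  B1 = {u1, v1}
u0 ∈ B0, v0 ∈ B0 → same block

P ~ Q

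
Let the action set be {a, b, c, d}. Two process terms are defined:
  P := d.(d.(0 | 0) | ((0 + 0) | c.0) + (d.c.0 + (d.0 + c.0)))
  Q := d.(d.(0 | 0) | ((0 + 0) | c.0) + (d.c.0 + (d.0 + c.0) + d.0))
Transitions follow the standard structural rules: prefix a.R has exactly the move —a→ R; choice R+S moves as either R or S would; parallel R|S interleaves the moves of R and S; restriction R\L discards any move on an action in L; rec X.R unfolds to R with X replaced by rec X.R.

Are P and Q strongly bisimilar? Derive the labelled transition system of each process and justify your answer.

YES

P's transition system — 7 states:
  m0 = d.(d.(0 | 0) | ((0 + 0) | c.0) + (d.c.0 + (d.0 + c.0))) :: --d--▸ m1
  m1 = d.(0 | 0) | ((0 + 0) | c.0) + (d.c.0 + (d.0 + c.0)) :: --c--▸ m2, --c--▸ m3, --d--▸ m2, --d--▸ m4, --d--▸ m5
  m2 = 0 :: ∅
  m3 = d.(0 | 0) | ((0 + 0) | 0) :: --d--▸ m6
  m4 = 0 | 0 | ((0 + 0) | c.0) :: --c--▸ m6
  m5 = c.0 :: --c--▸ m2
  m6 = 0 | 0 | ((0 + 0) | 0) :: ∅
Q's transition system — 7 states:
  n0 = d.(d.(0 | 0) | ((0 + 0) | c.0) + (d.c.0 + (d.0 + c.0) + d.0)) :: --d--▸ n1
  n1 = d.(0 | 0) | ((0 + 0) | c.0) + (d.c.0 + (d.0 + c.0) + d.0) :: --c--▸ n2, --c--▸ n3, --d--▸ n2, --d--▸ n4, --d--▸ n5
  n2 = 0 :: ∅
  n3 = d.(0 | 0) | ((0 + 0) | 0) :: --d--▸ n6
  n4 = 0 | 0 | ((0 + 0) | c.0) :: --c--▸ n6
  n5 = c.0 :: --c--▸ n2
  n6 = 0 | 0 | ((0 + 0) | 0) :: ∅
Partition-refinement fixed point:
  B0 = {m0, n0}
  B1 = {m1, n1}
  B2 = {m3, n3}
  B3 = {m2, m6, n2, n6}
  B4 = {m4, m5, n4, n5}
m0 ∈ B0, n0 ∈ B0 → same block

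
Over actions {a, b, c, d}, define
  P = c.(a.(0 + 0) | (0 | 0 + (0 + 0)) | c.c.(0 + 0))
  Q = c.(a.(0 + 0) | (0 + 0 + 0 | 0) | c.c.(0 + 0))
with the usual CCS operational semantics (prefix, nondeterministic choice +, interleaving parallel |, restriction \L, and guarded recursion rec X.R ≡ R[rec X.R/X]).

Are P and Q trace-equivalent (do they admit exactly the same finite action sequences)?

Reachable graph of P (7 states):
  s0 = c.(a.(0 + 0) | (0 | 0 + (0 + 0)) | c.c.(0 + 0)) → -c-> s1
  s1 = a.(0 + 0) | (0 | 0 + (0 + 0)) | c.c.(0 + 0) → -a-> s2, -c-> s3
  s2 = (0 + 0) | (0 | 0 + (0 + 0)) | c.c.(0 + 0) → -c-> s4
  s3 = a.(0 + 0) | (0 | 0 + (0 + 0)) | c.(0 + 0) → -a-> s4, -c-> s5
  s4 = (0 + 0) | (0 | 0 + (0 + 0)) | c.(0 + 0) → -c-> s6
  s5 = a.(0 + 0) | (0 | 0 + (0 + 0)) | (0 + 0) → -a-> s6
  s6 = (0 + 0) | (0 | 0 + (0 + 0)) | (0 + 0) → ∅
Reachable graph of Q (7 states):
  t0 = c.(a.(0 + 0) | (0 + 0 + 0 | 0) | c.c.(0 + 0)) → -c-> t1
  t1 = a.(0 + 0) | (0 + 0 + 0 | 0) | c.c.(0 + 0) → -a-> t2, -c-> t3
  t2 = (0 + 0) | (0 + 0 + 0 | 0) | c.c.(0 + 0) → -c-> t4
  t3 = a.(0 + 0) | (0 + 0 + 0 | 0) | c.(0 + 0) → -a-> t4, -c-> t5
  t4 = (0 + 0) | (0 + 0 + 0 | 0) | c.(0 + 0) → -c-> t6
  t5 = a.(0 + 0) | (0 + 0 + 0 | 0) | (0 + 0) → -a-> t6
  t6 = (0 + 0) | (0 + 0 + 0 | 0) | (0 + 0) → ∅
Coarsest stable partition (strong bisimilarity classes):
  B0 = {s0, t0}
  B1 = {s1, t1}
  B2 = {s2, t2}
  B3 = {s4, t4}
  B4 = {s6, t6}
  B5 = {s3, t3}
  B6 = {s5, t5}
s0 ∈ B0, t0 ∈ B0 → same block
Bisimilar ⇒ trace-equivalent.

trace-equivalent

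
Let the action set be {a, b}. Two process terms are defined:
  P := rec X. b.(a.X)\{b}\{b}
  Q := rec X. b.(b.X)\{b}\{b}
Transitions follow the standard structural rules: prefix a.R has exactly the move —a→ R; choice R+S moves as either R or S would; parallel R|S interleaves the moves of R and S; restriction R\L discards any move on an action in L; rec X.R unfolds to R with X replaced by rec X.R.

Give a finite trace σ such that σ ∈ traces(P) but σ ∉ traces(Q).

ba

Reachable graph of P (3 states):
  m0 = rec X. b.(a.X)\{b}\{b} | ··b··> m1
  m1 = (a.(rec X. b.(a.X)\{b}\{b}))\{b}\{b} | ··a··> m2
  m2 = (rec X. b.(a.X)\{b}\{b})\{b}\{b} | ∅
Reachable graph of Q (2 states):
  n0 = rec X. b.(b.X)\{b}\{b} | ··b··> n1
  n1 = (b.(rec X. b.(b.X)\{b}\{b}))\{b}\{b} | ∅
Executing ba from P (initial set {m0}):
  after b @ step 1: {m1}
  after a @ step 2: {m2}
  — P admits the full trace.
Executing ba from Q (initial set {n0}):
  after b @ step 1: {n1}
  after a @ step 2: ∅  — Q cannot continue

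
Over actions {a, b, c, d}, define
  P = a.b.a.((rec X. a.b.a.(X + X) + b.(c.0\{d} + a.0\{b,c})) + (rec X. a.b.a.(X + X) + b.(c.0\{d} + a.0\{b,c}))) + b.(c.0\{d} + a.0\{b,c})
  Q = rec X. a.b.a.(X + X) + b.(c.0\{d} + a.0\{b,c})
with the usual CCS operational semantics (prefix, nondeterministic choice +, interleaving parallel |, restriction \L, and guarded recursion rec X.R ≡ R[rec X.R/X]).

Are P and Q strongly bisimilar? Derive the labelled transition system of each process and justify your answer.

YES

P's transition system — 7 states:
  p0 = a.b.a.((rec X. a.b.a.(X + X) + b.(c.0\{d} + a.0\{b,c})) + (rec X. a.b.a.(X + X) + b.(c.0\{d} + a.0\{b,c}))) + b.(c.0\{d} + a.0\{b,c}) :: =a=> p1, =b=> p2
  p1 = b.a.((rec X. a.b.a.(X + X) + b.(c.0\{d} + a.0\{b,c})) + (rec X. a.b.a.(X + X) + b.(c.0\{d} + a.0\{b,c}))) :: =b=> p3
  p2 = c.0\{d} + a.0\{b,c} :: =a=> p4, =c=> p5
  p3 = a.((rec X. a.b.a.(X + X) + b.(c.0\{d} + a.0\{b,c})) + (rec X. a.b.a.(X + X) + b.(c.0\{d} + a.0\{b,c}))) :: =a=> p6
  p4 = 0\{b,c} :: (no moves)
  p5 = 0\{d} :: (no moves)
  p6 = (rec X. a.b.a.(X + X) + b.(c.0\{d} + a.0\{b,c})) + (rec X. a.b.a.(X + X) + b.(c.0\{d} + a.0\{b,c})) :: =a=> p1, =b=> p2
Q's transition system — 7 states:
  q0 = rec X. a.b.a.(X + X) + b.(c.0\{d} + a.0\{b,c}) :: =a=> q1, =b=> q2
  q1 = b.a.((rec X. a.b.a.(X + X) + b.(c.0\{d} + a.0\{b,c})) + (rec X. a.b.a.(X + X) + b.(c.0\{d} + a.0\{b,c}))) :: =b=> q3
  q2 = c.0\{d} + a.0\{b,c} :: =a=> q4, =c=> q5
  q3 = a.((rec X. a.b.a.(X + X) + b.(c.0\{d} + a.0\{b,c})) + (rec X. a.b.a.(X + X) + b.(c.0\{d} + a.0\{b,c}))) :: =a=> q6
  q4 = 0\{b,c} :: (no moves)
  q5 = 0\{d} :: (no moves)
  q6 = (rec X. a.b.a.(X + X) + b.(c.0\{d} + a.0\{b,c})) + (rec X. a.b.a.(X + X) + b.(c.0\{d} + a.0\{b,c})) :: =a=> q1, =b=> q2
Coarsest stable partition (strong bisimilarity classes):
  B0 = {p0, p6, q0, q6}
  B1 = {p1, q1}
  B2 = {p3, q3}
  B3 = {p2, q2}
  B4 = {p4, p5, q4, q5}
p0 ∈ B0, q0 ∈ B0 → same block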